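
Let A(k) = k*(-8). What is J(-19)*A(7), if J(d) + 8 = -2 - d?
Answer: -504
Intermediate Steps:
A(k) = -8*k
J(d) = -10 - d (J(d) = -8 + (-2 - d) = -10 - d)
J(-19)*A(7) = (-10 - 1*(-19))*(-8*7) = (-10 + 19)*(-56) = 9*(-56) = -504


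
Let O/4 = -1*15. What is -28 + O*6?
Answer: -388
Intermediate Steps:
O = -60 (O = 4*(-1*15) = 4*(-15) = -60)
-28 + O*6 = -28 - 60*6 = -28 - 360 = -388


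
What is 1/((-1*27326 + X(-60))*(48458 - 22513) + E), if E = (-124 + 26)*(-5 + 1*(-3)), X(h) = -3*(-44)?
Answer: -1/705547546 ≈ -1.4173e-9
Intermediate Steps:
X(h) = 132
E = 784 (E = -98*(-5 - 3) = -98*(-8) = 784)
1/((-1*27326 + X(-60))*(48458 - 22513) + E) = 1/((-1*27326 + 132)*(48458 - 22513) + 784) = 1/((-27326 + 132)*25945 + 784) = 1/(-27194*25945 + 784) = 1/(-705548330 + 784) = 1/(-705547546) = -1/705547546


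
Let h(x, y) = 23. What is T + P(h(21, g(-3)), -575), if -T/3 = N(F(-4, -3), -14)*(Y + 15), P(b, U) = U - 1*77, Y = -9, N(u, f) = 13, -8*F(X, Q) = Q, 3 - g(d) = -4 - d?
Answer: -886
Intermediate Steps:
g(d) = 7 + d (g(d) = 3 - (-4 - d) = 3 + (4 + d) = 7 + d)
F(X, Q) = -Q/8
P(b, U) = -77 + U (P(b, U) = U - 77 = -77 + U)
T = -234 (T = -39*(-9 + 15) = -39*6 = -3*78 = -234)
T + P(h(21, g(-3)), -575) = -234 + (-77 - 575) = -234 - 652 = -886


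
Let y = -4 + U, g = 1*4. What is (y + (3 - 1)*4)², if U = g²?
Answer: 400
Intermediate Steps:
g = 4
U = 16 (U = 4² = 16)
y = 12 (y = -4 + 16 = 12)
(y + (3 - 1)*4)² = (12 + (3 - 1)*4)² = (12 + 2*4)² = (12 + 8)² = 20² = 400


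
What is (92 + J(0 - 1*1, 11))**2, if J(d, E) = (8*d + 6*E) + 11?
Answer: 25921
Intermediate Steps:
J(d, E) = 11 + 6*E + 8*d (J(d, E) = (6*E + 8*d) + 11 = 11 + 6*E + 8*d)
(92 + J(0 - 1*1, 11))**2 = (92 + (11 + 6*11 + 8*(0 - 1*1)))**2 = (92 + (11 + 66 + 8*(0 - 1)))**2 = (92 + (11 + 66 + 8*(-1)))**2 = (92 + (11 + 66 - 8))**2 = (92 + 69)**2 = 161**2 = 25921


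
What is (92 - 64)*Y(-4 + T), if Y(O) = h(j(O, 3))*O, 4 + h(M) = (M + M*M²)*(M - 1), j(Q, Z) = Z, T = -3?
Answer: -10976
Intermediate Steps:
h(M) = -4 + (-1 + M)*(M + M³) (h(M) = -4 + (M + M*M²)*(M - 1) = -4 + (M + M³)*(-1 + M) = -4 + (-1 + M)*(M + M³))
Y(O) = 56*O (Y(O) = (-4 + 3² + 3⁴ - 1*3 - 1*3³)*O = (-4 + 9 + 81 - 3 - 1*27)*O = (-4 + 9 + 81 - 3 - 27)*O = 56*O)
(92 - 64)*Y(-4 + T) = (92 - 64)*(56*(-4 - 3)) = 28*(56*(-7)) = 28*(-392) = -10976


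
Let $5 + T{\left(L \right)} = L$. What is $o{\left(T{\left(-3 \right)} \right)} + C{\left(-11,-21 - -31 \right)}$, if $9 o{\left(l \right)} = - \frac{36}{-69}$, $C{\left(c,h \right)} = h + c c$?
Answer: $\frac{9043}{69} \approx 131.06$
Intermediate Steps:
$T{\left(L \right)} = -5 + L$
$C{\left(c,h \right)} = h + c^{2}$
$o{\left(l \right)} = \frac{4}{69}$ ($o{\left(l \right)} = \frac{\left(-36\right) \frac{1}{-69}}{9} = \frac{\left(-36\right) \left(- \frac{1}{69}\right)}{9} = \frac{1}{9} \cdot \frac{12}{23} = \frac{4}{69}$)
$o{\left(T{\left(-3 \right)} \right)} + C{\left(-11,-21 - -31 \right)} = \frac{4}{69} + \left(\left(-21 - -31\right) + \left(-11\right)^{2}\right) = \frac{4}{69} + \left(\left(-21 + 31\right) + 121\right) = \frac{4}{69} + \left(10 + 121\right) = \frac{4}{69} + 131 = \frac{9043}{69}$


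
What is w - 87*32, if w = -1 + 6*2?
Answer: -2773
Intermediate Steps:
w = 11 (w = -1 + 12 = 11)
w - 87*32 = 11 - 87*32 = 11 - 2784 = -2773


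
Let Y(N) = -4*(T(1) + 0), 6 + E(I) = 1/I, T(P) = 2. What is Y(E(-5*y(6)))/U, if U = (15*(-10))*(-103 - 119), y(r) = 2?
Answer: -2/8325 ≈ -0.00024024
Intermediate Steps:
E(I) = -6 + 1/I
Y(N) = -8 (Y(N) = -4*(2 + 0) = -4*2 = -8)
U = 33300 (U = -150*(-222) = 33300)
Y(E(-5*y(6)))/U = -8/33300 = -8*1/33300 = -2/8325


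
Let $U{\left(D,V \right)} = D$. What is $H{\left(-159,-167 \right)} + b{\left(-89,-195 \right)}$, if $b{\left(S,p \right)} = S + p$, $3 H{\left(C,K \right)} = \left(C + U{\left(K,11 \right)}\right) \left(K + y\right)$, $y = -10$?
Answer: $18950$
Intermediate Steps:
$H{\left(C,K \right)} = \frac{\left(-10 + K\right) \left(C + K\right)}{3}$ ($H{\left(C,K \right)} = \frac{\left(C + K\right) \left(K - 10\right)}{3} = \frac{\left(C + K\right) \left(-10 + K\right)}{3} = \frac{\left(-10 + K\right) \left(C + K\right)}{3}$)
$H{\left(-159,-167 \right)} + b{\left(-89,-195 \right)} = \left(\left(- \frac{10}{3}\right) \left(-159\right) - - \frac{1670}{3} + \frac{\left(-167\right)^{2}}{3} + \frac{1}{3} \left(-159\right) \left(-167\right)\right) - 284 = \left(530 + \frac{1670}{3} + \frac{1}{3} \cdot 27889 + 8851\right) - 284 = \left(530 + \frac{1670}{3} + \frac{27889}{3} + 8851\right) - 284 = 19234 - 284 = 18950$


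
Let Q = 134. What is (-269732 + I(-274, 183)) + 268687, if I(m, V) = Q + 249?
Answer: -662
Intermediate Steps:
I(m, V) = 383 (I(m, V) = 134 + 249 = 383)
(-269732 + I(-274, 183)) + 268687 = (-269732 + 383) + 268687 = -269349 + 268687 = -662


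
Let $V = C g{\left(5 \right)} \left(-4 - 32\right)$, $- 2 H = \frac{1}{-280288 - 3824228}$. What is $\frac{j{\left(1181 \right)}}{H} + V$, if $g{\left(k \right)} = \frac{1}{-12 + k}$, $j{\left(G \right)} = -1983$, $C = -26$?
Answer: $- \frac{113949574128}{7} \approx -1.6279 \cdot 10^{10}$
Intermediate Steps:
$H = \frac{1}{8209032}$ ($H = - \frac{1}{2 \left(-280288 - 3824228\right)} = - \frac{1}{2 \left(-4104516\right)} = \left(- \frac{1}{2}\right) \left(- \frac{1}{4104516}\right) = \frac{1}{8209032} \approx 1.2182 \cdot 10^{-7}$)
$V = - \frac{936}{7}$ ($V = - \frac{26}{-12 + 5} \left(-4 - 32\right) = - \frac{26}{-7} \left(-4 - 32\right) = \left(-26\right) \left(- \frac{1}{7}\right) \left(-36\right) = \frac{26}{7} \left(-36\right) = - \frac{936}{7} \approx -133.71$)
$\frac{j{\left(1181 \right)}}{H} + V = - 1983 \frac{1}{\frac{1}{8209032}} - \frac{936}{7} = \left(-1983\right) 8209032 - \frac{936}{7} = -16278510456 - \frac{936}{7} = - \frac{113949574128}{7}$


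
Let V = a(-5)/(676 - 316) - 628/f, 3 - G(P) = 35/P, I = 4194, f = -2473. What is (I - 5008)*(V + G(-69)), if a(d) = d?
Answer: -6245933111/2047644 ≈ -3050.3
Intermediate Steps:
G(P) = 3 - 35/P
V = 42743/178056 (V = -5/(676 - 316) - 628/(-2473) = -5/360 - 628*(-1/2473) = -5*1/360 + 628/2473 = -1/72 + 628/2473 = 42743/178056 ≈ 0.24005)
(I - 5008)*(V + G(-69)) = (4194 - 5008)*(42743/178056 + (3 - 35/(-69))) = -814*(42743/178056 + (3 - 35*(-1/69))) = -814*(42743/178056 + (3 + 35/69)) = -814*(42743/178056 + 242/69) = -814*15346273/4095288 = -6245933111/2047644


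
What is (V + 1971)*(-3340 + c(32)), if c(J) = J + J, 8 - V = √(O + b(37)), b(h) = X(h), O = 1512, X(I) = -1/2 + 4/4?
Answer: -6483204 + 90090*√2 ≈ -6.3558e+6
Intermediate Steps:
X(I) = ½ (X(I) = -1*½ + 4*(¼) = -½ + 1 = ½)
b(h) = ½
V = 8 - 55*√2/2 (V = 8 - √(1512 + ½) = 8 - √(3025/2) = 8 - 55*√2/2 ≈ -30.891)
c(J) = 2*J
(V + 1971)*(-3340 + c(32)) = ((8 - 55*√2/2) + 1971)*(-3340 + 2*32) = (1979 - 55*√2/2)*(-3340 + 64) = (1979 - 55*√2/2)*(-3276) = -6483204 + 90090*√2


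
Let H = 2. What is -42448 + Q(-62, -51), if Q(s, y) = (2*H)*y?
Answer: -42652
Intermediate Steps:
Q(s, y) = 4*y (Q(s, y) = (2*2)*y = 4*y)
-42448 + Q(-62, -51) = -42448 + 4*(-51) = -42448 - 204 = -42652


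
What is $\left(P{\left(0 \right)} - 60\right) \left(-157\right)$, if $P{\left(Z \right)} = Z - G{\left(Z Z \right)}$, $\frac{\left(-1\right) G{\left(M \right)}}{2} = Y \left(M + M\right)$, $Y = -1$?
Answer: $9420$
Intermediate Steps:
$G{\left(M \right)} = 4 M$ ($G{\left(M \right)} = - 2 \left(- (M + M)\right) = - 2 \left(- 2 M\right) = 4 M$)
$P{\left(Z \right)} = Z - 4 Z^{2}$ ($P{\left(Z \right)} = Z - 4 Z Z = Z - 4 Z^{2}$)
$\left(P{\left(0 \right)} - 60\right) \left(-157\right) = \left(0 \left(1 - 0\right) - 60\right) \left(-157\right) = \left(0 \left(1 + 0\right) - 60\right) \left(-157\right) = \left(0 \cdot 1 - 60\right) \left(-157\right) = \left(0 - 60\right) \left(-157\right) = \left(-60\right) \left(-157\right) = 9420$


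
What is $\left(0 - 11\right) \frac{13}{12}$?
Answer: $- \frac{143}{12} \approx -11.917$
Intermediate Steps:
$\left(0 - 11\right) \frac{13}{12} = - 11 \cdot 13 \cdot \frac{1}{12} = \left(-11\right) \frac{13}{12} = - \frac{143}{12}$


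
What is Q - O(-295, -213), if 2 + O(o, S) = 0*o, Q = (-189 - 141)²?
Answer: 108902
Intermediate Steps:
Q = 108900 (Q = (-330)² = 108900)
O(o, S) = -2 (O(o, S) = -2 + 0*o = -2 + 0 = -2)
Q - O(-295, -213) = 108900 - 1*(-2) = 108900 + 2 = 108902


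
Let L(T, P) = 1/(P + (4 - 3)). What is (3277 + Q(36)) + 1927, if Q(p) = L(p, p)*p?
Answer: 192584/37 ≈ 5205.0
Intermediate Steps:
L(T, P) = 1/(1 + P) (L(T, P) = 1/(P + 1) = 1/(1 + P))
Q(p) = p/(1 + p)
(3277 + Q(36)) + 1927 = (3277 + 36/(1 + 36)) + 1927 = (3277 + 36/37) + 1927 = 121285/37 + 1927 = 192584/37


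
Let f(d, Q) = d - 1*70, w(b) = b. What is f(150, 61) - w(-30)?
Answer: 110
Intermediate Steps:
f(d, Q) = -70 + d (f(d, Q) = d - 70 = -70 + d)
f(150, 61) - w(-30) = (-70 + 150) - 1*(-30) = 80 + 30 = 110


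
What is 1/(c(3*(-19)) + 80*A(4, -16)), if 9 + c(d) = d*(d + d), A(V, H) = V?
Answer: 1/6809 ≈ 0.00014686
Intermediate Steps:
c(d) = -9 + 2*d² (c(d) = -9 + d*(d + d) = -9 + d*(2*d) = -9 + 2*d²)
1/(c(3*(-19)) + 80*A(4, -16)) = 1/((-9 + 2*(3*(-19))²) + 80*4) = 1/((-9 + 2*(-57)²) + 320) = 1/((-9 + 2*3249) + 320) = 1/((-9 + 6498) + 320) = 1/(6489 + 320) = 1/6809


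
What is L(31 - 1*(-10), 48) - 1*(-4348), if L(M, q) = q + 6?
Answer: 4402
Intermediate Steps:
L(M, q) = 6 + q
L(31 - 1*(-10), 48) - 1*(-4348) = (6 + 48) - 1*(-4348) = 54 + 4348 = 4402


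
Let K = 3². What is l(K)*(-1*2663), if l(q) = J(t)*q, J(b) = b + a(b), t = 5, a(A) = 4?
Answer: -215703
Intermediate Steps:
K = 9
J(b) = 4 + b (J(b) = b + 4 = 4 + b)
l(q) = 9*q (l(q) = (4 + 5)*q = 9*q)
l(K)*(-1*2663) = (9*9)*(-1*2663) = 81*(-2663) = -215703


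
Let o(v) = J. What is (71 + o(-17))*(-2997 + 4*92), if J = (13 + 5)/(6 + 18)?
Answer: -754523/4 ≈ -1.8863e+5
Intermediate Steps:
J = 3/4 (J = 18/24 = 18*(1/24) = 3/4 ≈ 0.75000)
o(v) = 3/4
(71 + o(-17))*(-2997 + 4*92) = (71 + 3/4)*(-2997 + 4*92) = 287*(-2997 + 368)/4 = (287/4)*(-2629) = -754523/4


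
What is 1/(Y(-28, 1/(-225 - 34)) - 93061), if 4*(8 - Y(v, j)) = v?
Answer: -1/93046 ≈ -1.0747e-5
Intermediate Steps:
Y(v, j) = 8 - v/4
1/(Y(-28, 1/(-225 - 34)) - 93061) = 1/((8 - ¼*(-28)) - 93061) = 1/((8 + 7) - 93061) = 1/(15 - 93061) = 1/(-93046) = -1/93046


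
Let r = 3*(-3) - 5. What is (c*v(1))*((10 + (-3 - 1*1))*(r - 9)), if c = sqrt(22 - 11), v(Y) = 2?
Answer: -276*sqrt(11) ≈ -915.39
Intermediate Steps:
r = -14 (r = -9 - 5 = -14)
c = sqrt(11) ≈ 3.3166
(c*v(1))*((10 + (-3 - 1*1))*(r - 9)) = (sqrt(11)*2)*((10 + (-3 - 1*1))*(-14 - 9)) = (2*sqrt(11))*((10 + (-3 - 1))*(-23)) = (2*sqrt(11))*((10 - 4)*(-23)) = (2*sqrt(11))*(6*(-23)) = (2*sqrt(11))*(-138) = -276*sqrt(11)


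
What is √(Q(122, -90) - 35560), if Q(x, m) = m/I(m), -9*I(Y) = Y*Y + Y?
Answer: I*√281669959/89 ≈ 188.57*I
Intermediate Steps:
I(Y) = -Y/9 - Y²/9 (I(Y) = -(Y*Y + Y)/9 = -(Y² + Y)/9 = -(Y + Y²)/9 = -Y/9 - Y²/9)
Q(x, m) = -9/(1 + m) (Q(x, m) = m/((-m*(1 + m)/9)) = m*(-9/(m*(1 + m))) = -9/(1 + m))
√(Q(122, -90) - 35560) = √(-9/(1 - 90) - 35560) = √(-9/(-89) - 35560) = √(-9*(-1/89) - 35560) = √(9/89 - 35560) = √(-3164831/89) = I*√281669959/89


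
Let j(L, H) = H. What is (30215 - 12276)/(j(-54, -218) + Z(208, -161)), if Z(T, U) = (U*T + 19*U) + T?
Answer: -17939/36557 ≈ -0.49071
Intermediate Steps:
Z(T, U) = T + 19*U + T*U (Z(T, U) = (T*U + 19*U) + T = (19*U + T*U) + T = T + 19*U + T*U)
(30215 - 12276)/(j(-54, -218) + Z(208, -161)) = (30215 - 12276)/(-218 + (208 + 19*(-161) + 208*(-161))) = 17939/(-218 + (208 - 3059 - 33488)) = 17939/(-218 - 36339) = 17939/(-36557) = 17939*(-1/36557) = -17939/36557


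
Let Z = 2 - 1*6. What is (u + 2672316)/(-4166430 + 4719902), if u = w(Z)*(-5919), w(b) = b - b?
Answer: 668079/138368 ≈ 4.8283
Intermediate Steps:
Z = -4 (Z = 2 - 6 = -4)
w(b) = 0
u = 0 (u = 0*(-5919) = 0)
(u + 2672316)/(-4166430 + 4719902) = (0 + 2672316)/(-4166430 + 4719902) = 2672316/553472 = 2672316*(1/553472) = 668079/138368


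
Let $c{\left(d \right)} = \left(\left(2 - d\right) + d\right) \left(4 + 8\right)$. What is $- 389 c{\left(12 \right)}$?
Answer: $-9336$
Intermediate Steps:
$c{\left(d \right)} = 24$ ($c{\left(d \right)} = 2 \cdot 12 = 24$)
$- 389 c{\left(12 \right)} = \left(-389\right) 24 = -9336$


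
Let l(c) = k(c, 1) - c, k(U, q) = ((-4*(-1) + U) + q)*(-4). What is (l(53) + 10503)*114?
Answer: 1164852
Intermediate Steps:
k(U, q) = -16 - 4*U - 4*q (k(U, q) = ((4 + U) + q)*(-4) = (4 + U + q)*(-4) = -16 - 4*U - 4*q)
l(c) = -20 - 5*c (l(c) = (-16 - 4*c - 4*1) - c = (-16 - 4*c - 4) - c = (-20 - 4*c) - c = -20 - 5*c)
(l(53) + 10503)*114 = ((-20 - 5*53) + 10503)*114 = ((-20 - 265) + 10503)*114 = (-285 + 10503)*114 = 10218*114 = 1164852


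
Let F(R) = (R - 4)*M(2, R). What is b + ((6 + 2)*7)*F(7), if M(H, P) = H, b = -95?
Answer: 241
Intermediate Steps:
F(R) = -8 + 2*R (F(R) = (R - 4)*2 = (-4 + R)*2 = -8 + 2*R)
b + ((6 + 2)*7)*F(7) = -95 + ((6 + 2)*7)*(-8 + 2*7) = -95 + (8*7)*(-8 + 14) = -95 + 56*6 = -95 + 336 = 241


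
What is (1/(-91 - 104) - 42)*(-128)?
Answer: 1048448/195 ≈ 5376.7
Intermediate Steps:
(1/(-91 - 104) - 42)*(-128) = (1/(-195) - 42)*(-128) = (-1/195 - 42)*(-128) = -8191/195*(-128) = 1048448/195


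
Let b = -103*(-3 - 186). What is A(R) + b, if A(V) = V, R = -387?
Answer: 19080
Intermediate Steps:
b = 19467 (b = -103*(-189) = 19467)
A(R) + b = -387 + 19467 = 19080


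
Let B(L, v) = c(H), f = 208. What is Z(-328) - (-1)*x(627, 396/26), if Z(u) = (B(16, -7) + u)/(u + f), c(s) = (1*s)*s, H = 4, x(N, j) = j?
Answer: 1159/65 ≈ 17.831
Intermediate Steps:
c(s) = s² (c(s) = s*s = s²)
B(L, v) = 16 (B(L, v) = 4² = 16)
Z(u) = (16 + u)/(208 + u) (Z(u) = (16 + u)/(u + 208) = (16 + u)/(208 + u))
Z(-328) - (-1)*x(627, 396/26) = (16 - 328)/(208 - 328) - (-1)*396/26 = -312/(-120) - (-1)*396*(1/26) = -1/120*(-312) - (-1)*198/13 = 13/5 - 1*(-198/13) = 13/5 + 198/13 = 1159/65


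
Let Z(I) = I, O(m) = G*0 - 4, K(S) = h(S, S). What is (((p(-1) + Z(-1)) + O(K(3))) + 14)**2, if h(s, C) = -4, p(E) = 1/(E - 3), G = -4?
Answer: 1225/16 ≈ 76.563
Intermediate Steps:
p(E) = 1/(-3 + E)
K(S) = -4
O(m) = -4 (O(m) = -4*0 - 4 = 0 - 4 = -4)
(((p(-1) + Z(-1)) + O(K(3))) + 14)**2 = (((1/(-3 - 1) - 1) - 4) + 14)**2 = (((1/(-4) - 1) - 4) + 14)**2 = (((-1/4 - 1) - 4) + 14)**2 = ((-5/4 - 4) + 14)**2 = (-21/4 + 14)**2 = (35/4)**2 = 1225/16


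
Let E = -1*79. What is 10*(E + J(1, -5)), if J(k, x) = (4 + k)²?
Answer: -540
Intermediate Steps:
E = -79
10*(E + J(1, -5)) = 10*(-79 + (4 + 1)²) = 10*(-79 + 5²) = 10*(-79 + 25) = 10*(-54) = -540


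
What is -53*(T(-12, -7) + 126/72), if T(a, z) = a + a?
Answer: 4717/4 ≈ 1179.3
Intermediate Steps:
T(a, z) = 2*a
-53*(T(-12, -7) + 126/72) = -53*(2*(-12) + 126/72) = -53*(-24 + 126*(1/72)) = -53*(-24 + 7/4) = -53*(-89/4) = 4717/4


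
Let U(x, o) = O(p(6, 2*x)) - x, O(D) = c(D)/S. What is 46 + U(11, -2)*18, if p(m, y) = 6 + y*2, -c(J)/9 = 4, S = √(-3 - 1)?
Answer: -152 + 324*I ≈ -152.0 + 324.0*I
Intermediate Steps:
S = 2*I (S = √(-4) = 2*I ≈ 2.0*I)
c(J) = -36 (c(J) = -9*4 = -36)
p(m, y) = 6 + 2*y
O(D) = 18*I (O(D) = -36*(-I/2) = -(-18)*I = 18*I)
U(x, o) = -x + 18*I (U(x, o) = 18*I - x = -x + 18*I)
46 + U(11, -2)*18 = 46 + (-1*11 + 18*I)*18 = 46 + (-11 + 18*I)*18 = 46 + (-198 + 324*I) = -152 + 324*I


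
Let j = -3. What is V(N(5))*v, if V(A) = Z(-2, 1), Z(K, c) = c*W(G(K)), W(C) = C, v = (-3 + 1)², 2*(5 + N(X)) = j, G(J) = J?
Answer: -8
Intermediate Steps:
N(X) = -13/2 (N(X) = -5 + (½)*(-3) = -5 - 3/2 = -13/2)
v = 4 (v = (-2)² = 4)
Z(K, c) = K*c (Z(K, c) = c*K = K*c)
V(A) = -2 (V(A) = -2*1 = -2)
V(N(5))*v = -2*4 = -8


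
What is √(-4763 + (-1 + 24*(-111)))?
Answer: 2*I*√1857 ≈ 86.186*I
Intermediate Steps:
√(-4763 + (-1 + 24*(-111))) = √(-4763 + (-1 - 2664)) = √(-4763 - 2665) = √(-7428) = 2*I*√1857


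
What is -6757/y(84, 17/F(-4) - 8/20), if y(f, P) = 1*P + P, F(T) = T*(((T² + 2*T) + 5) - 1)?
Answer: 810840/181 ≈ 4479.8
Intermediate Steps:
F(T) = T*(4 + T² + 2*T) (F(T) = T*((5 + T² + 2*T) - 1) = T*(4 + T² + 2*T))
y(f, P) = 2*P (y(f, P) = P + P = 2*P)
-6757/y(84, 17/F(-4) - 8/20) = -6757*1/(2*(17/((-4*(4 + (-4)² + 2*(-4)))) - 8/20)) = -6757*1/(2*(17/((-4*(4 + 16 - 8))) - 8*1/20)) = -6757*1/(2*(17/((-4*12)) - ⅖)) = -6757*1/(2*(17/(-48) - ⅖)) = -6757*1/(2*(17*(-1/48) - ⅖)) = -6757*1/(2*(-17/48 - ⅖)) = -6757/(2*(-181/240)) = -6757/(-181/120) = -6757*(-120/181) = 810840/181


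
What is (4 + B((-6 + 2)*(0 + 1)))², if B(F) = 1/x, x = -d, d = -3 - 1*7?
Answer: 1681/100 ≈ 16.810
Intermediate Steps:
d = -10 (d = -3 - 7 = -10)
x = 10 (x = -1*(-10) = 10)
B(F) = ⅒ (B(F) = 1/10 = ⅒)
(4 + B((-6 + 2)*(0 + 1)))² = (4 + ⅒)² = (41/10)² = 1681/100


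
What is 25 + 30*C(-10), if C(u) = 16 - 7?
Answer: 295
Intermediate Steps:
C(u) = 9
25 + 30*C(-10) = 25 + 30*9 = 25 + 270 = 295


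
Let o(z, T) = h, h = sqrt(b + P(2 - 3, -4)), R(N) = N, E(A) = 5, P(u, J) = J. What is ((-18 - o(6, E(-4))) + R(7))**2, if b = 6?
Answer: (11 + sqrt(2))**2 ≈ 154.11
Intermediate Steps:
h = sqrt(2) (h = sqrt(6 - 4) = sqrt(2) ≈ 1.4142)
o(z, T) = sqrt(2)
((-18 - o(6, E(-4))) + R(7))**2 = ((-18 - sqrt(2)) + 7)**2 = (-11 - sqrt(2))**2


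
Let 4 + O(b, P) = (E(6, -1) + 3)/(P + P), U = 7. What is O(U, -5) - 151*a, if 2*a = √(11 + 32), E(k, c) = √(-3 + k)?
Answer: -43/10 - 151*√43/2 - √3/10 ≈ -499.56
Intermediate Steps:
a = √43/2 (a = √(11 + 32)/2 = √43/2 ≈ 3.2787)
O(b, P) = -4 + (3 + √3)/(2*P) (O(b, P) = -4 + (√(-3 + 6) + 3)/(P + P) = -4 + (√3 + 3)/((2*P)) = -4 + (3 + √3)*(1/(2*P)) = -4 + (3 + √3)/(2*P))
O(U, -5) - 151*a = (½)*(3 + √3 - 8*(-5))/(-5) - 151*√43/2 = (½)*(-⅕)*(3 + √3 + 40) - 151*√43/2 = (½)*(-⅕)*(43 + √3) - 151*√43/2 = (-43/10 - √3/10) - 151*√43/2 = -43/10 - 151*√43/2 - √3/10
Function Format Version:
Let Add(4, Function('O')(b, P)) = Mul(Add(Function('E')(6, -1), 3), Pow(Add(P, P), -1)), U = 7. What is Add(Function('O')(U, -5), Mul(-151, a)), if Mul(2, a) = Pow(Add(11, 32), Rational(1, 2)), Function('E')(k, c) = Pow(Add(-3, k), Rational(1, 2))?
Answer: Add(Rational(-43, 10), Mul(Rational(-151, 2), Pow(43, Rational(1, 2))), Mul(Rational(-1, 10), Pow(3, Rational(1, 2)))) ≈ -499.56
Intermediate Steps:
a = Mul(Rational(1, 2), Pow(43, Rational(1, 2))) (a = Mul(Rational(1, 2), Pow(Add(11, 32), Rational(1, 2))) = Mul(Rational(1, 2), Pow(43, Rational(1, 2))) ≈ 3.2787)
Function('O')(b, P) = Add(-4, Mul(Rational(1, 2), Pow(P, -1), Add(3, Pow(3, Rational(1, 2))))) (Function('O')(b, P) = Add(-4, Mul(Add(Pow(Add(-3, 6), Rational(1, 2)), 3), Pow(Add(P, P), -1))) = Add(-4, Mul(Add(Pow(3, Rational(1, 2)), 3), Pow(Mul(2, P), -1))) = Add(-4, Mul(Add(3, Pow(3, Rational(1, 2))), Mul(Rational(1, 2), Pow(P, -1)))) = Add(-4, Mul(Rational(1, 2), Pow(P, -1), Add(3, Pow(3, Rational(1, 2))))))
Add(Function('O')(U, -5), Mul(-151, a)) = Add(Mul(Rational(1, 2), Pow(-5, -1), Add(3, Pow(3, Rational(1, 2)), Mul(-8, -5))), Mul(-151, Mul(Rational(1, 2), Pow(43, Rational(1, 2))))) = Add(Mul(Rational(1, 2), Rational(-1, 5), Add(3, Pow(3, Rational(1, 2)), 40)), Mul(Rational(-151, 2), Pow(43, Rational(1, 2)))) = Add(Mul(Rational(1, 2), Rational(-1, 5), Add(43, Pow(3, Rational(1, 2)))), Mul(Rational(-151, 2), Pow(43, Rational(1, 2)))) = Add(Add(Rational(-43, 10), Mul(Rational(-1, 10), Pow(3, Rational(1, 2)))), Mul(Rational(-151, 2), Pow(43, Rational(1, 2)))) = Add(Rational(-43, 10), Mul(Rational(-151, 2), Pow(43, Rational(1, 2))), Mul(Rational(-1, 10), Pow(3, Rational(1, 2))))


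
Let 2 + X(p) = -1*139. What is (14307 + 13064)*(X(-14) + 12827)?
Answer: 347228506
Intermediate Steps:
X(p) = -141 (X(p) = -2 - 1*139 = -2 - 139 = -141)
(14307 + 13064)*(X(-14) + 12827) = (14307 + 13064)*(-141 + 12827) = 27371*12686 = 347228506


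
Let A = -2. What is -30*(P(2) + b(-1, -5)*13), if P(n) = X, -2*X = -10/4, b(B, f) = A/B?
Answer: -1635/2 ≈ -817.50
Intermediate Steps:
b(B, f) = -2/B
X = 5/4 (X = -(-5)/4 = -½*(-5/2) = 5/4 ≈ 1.2500)
P(n) = 5/4
-30*(P(2) + b(-1, -5)*13) = -30*(5/4 - 2/(-1)*13) = -30*(5/4 - 2*(-1)*13) = -30*(5/4 + 2*13) = -30*(5/4 + 26) = -30*109/4 = -1635/2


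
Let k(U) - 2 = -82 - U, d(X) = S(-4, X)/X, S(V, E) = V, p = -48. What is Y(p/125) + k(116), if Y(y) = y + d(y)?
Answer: -278951/1500 ≈ -185.97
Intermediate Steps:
d(X) = -4/X
Y(y) = y - 4/y
k(U) = -80 - U (k(U) = 2 + (-82 - U) = -80 - U)
Y(p/125) + k(116) = (-48/125 - 4/((-48/125))) + (-80 - 1*116) = (-48*1/125 - 4/((-48*1/125))) + (-80 - 116) = (-48/125 - 4/(-48/125)) - 196 = (-48/125 - 4*(-125/48)) - 196 = (-48/125 + 125/12) - 196 = 15049/1500 - 196 = -278951/1500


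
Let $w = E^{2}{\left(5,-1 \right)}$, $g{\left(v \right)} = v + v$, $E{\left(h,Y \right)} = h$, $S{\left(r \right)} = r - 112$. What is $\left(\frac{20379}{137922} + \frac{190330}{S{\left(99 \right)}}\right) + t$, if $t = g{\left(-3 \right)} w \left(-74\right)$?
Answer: $- \frac{2116094911}{597662} \approx -3540.6$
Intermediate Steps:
$S{\left(r \right)} = -112 + r$
$g{\left(v \right)} = 2 v$
$w = 25$ ($w = 5^{2} = 25$)
$t = 11100$ ($t = 2 \left(-3\right) 25 \left(-74\right) = \left(-6\right) 25 \left(-74\right) = \left(-150\right) \left(-74\right) = 11100$)
$\left(\frac{20379}{137922} + \frac{190330}{S{\left(99 \right)}}\right) + t = \left(\frac{20379}{137922} + \frac{190330}{-112 + 99}\right) + 11100 = \left(20379 \cdot \frac{1}{137922} + \frac{190330}{-13}\right) + 11100 = \left(\frac{6793}{45974} + 190330 \left(- \frac{1}{13}\right)\right) + 11100 = \left(\frac{6793}{45974} - \frac{190330}{13}\right) + 11100 = - \frac{8750143111}{597662} + 11100 = - \frac{2116094911}{597662}$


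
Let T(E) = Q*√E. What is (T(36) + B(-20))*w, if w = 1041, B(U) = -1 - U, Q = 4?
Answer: 44763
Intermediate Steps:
T(E) = 4*√E
(T(36) + B(-20))*w = (4*√36 + (-1 - 1*(-20)))*1041 = (4*6 + (-1 + 20))*1041 = (24 + 19)*1041 = 43*1041 = 44763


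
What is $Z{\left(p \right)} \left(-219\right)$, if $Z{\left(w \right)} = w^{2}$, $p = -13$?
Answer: $-37011$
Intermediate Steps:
$Z{\left(p \right)} \left(-219\right) = \left(-13\right)^{2} \left(-219\right) = 169 \left(-219\right) = -37011$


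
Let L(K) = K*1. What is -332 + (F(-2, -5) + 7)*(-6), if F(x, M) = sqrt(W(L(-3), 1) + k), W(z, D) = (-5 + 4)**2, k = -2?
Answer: -374 - 6*I ≈ -374.0 - 6.0*I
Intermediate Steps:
L(K) = K
W(z, D) = 1 (W(z, D) = (-1)**2 = 1)
F(x, M) = I (F(x, M) = sqrt(1 - 2) = sqrt(-1) = I)
-332 + (F(-2, -5) + 7)*(-6) = -332 + (I + 7)*(-6) = -332 + (7 + I)*(-6) = -332 + (-42 - 6*I) = -374 - 6*I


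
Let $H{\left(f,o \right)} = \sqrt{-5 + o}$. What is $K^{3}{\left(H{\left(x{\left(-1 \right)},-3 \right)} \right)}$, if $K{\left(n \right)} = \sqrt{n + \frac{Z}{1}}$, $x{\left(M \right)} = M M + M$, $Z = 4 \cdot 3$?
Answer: $2 \sqrt{2} \left(6 + i \sqrt{2}\right)^{\frac{3}{2}} \approx 40.706 + 14.731 i$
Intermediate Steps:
$Z = 12$
$x{\left(M \right)} = M + M^{2}$ ($x{\left(M \right)} = M^{2} + M = M + M^{2}$)
$K{\left(n \right)} = \sqrt{12 + n}$ ($K{\left(n \right)} = \sqrt{n + \frac{12}{1}} = \sqrt{n + 12 \cdot 1} = \sqrt{n + 12} = \sqrt{12 + n}$)
$K^{3}{\left(H{\left(x{\left(-1 \right)},-3 \right)} \right)} = \left(\sqrt{12 + \sqrt{-5 - 3}}\right)^{3} = \left(\sqrt{12 + \sqrt{-8}}\right)^{3} = \left(\sqrt{12 + 2 i \sqrt{2}}\right)^{3} = \left(12 + 2 i \sqrt{2}\right)^{\frac{3}{2}}$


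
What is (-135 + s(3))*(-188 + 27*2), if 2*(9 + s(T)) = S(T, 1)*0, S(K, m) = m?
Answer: 19296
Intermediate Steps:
s(T) = -9 (s(T) = -9 + (1*0)/2 = -9 + (½)*0 = -9 + 0 = -9)
(-135 + s(3))*(-188 + 27*2) = (-135 - 9)*(-188 + 27*2) = -144*(-188 + 54) = -144*(-134) = 19296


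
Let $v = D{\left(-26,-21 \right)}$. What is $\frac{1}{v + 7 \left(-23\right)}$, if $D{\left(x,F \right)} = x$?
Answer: $- \frac{1}{187} \approx -0.0053476$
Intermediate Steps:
$v = -26$
$\frac{1}{v + 7 \left(-23\right)} = \frac{1}{-26 + 7 \left(-23\right)} = \frac{1}{-26 - 161} = \frac{1}{-187} = - \frac{1}{187}$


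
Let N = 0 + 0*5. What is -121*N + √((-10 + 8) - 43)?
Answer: 3*I*√5 ≈ 6.7082*I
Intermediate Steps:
N = 0 (N = 0 + 0 = 0)
-121*N + √((-10 + 8) - 43) = -121*0 + √((-10 + 8) - 43) = 0 + √(-2 - 43) = 0 + √(-45) = 0 + 3*I*√5 = 3*I*√5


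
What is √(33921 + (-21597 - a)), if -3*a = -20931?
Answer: √5347 ≈ 73.123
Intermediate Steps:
a = 6977 (a = -⅓*(-20931) = 6977)
√(33921 + (-21597 - a)) = √(33921 + (-21597 - 1*6977)) = √(33921 + (-21597 - 6977)) = √(33921 - 28574) = √5347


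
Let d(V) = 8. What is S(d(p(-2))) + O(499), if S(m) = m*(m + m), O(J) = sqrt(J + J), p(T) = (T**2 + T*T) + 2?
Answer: 128 + sqrt(998) ≈ 159.59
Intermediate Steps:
p(T) = 2 + 2*T**2 (p(T) = (T**2 + T**2) + 2 = 2*T**2 + 2 = 2 + 2*T**2)
O(J) = sqrt(2)*sqrt(J) (O(J) = sqrt(2*J) = sqrt(2)*sqrt(J))
S(m) = 2*m**2 (S(m) = m*(2*m) = 2*m**2)
S(d(p(-2))) + O(499) = 2*8**2 + sqrt(2)*sqrt(499) = 2*64 + sqrt(998) = 128 + sqrt(998)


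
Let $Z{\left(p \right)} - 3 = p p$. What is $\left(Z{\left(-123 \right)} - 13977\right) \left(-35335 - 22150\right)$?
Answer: $-66395175$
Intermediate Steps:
$Z{\left(p \right)} = 3 + p^{2}$ ($Z{\left(p \right)} = 3 + p p = 3 + p^{2}$)
$\left(Z{\left(-123 \right)} - 13977\right) \left(-35335 - 22150\right) = \left(\left(3 + \left(-123\right)^{2}\right) - 13977\right) \left(-35335 - 22150\right) = \left(\left(3 + 15129\right) - 13977\right) \left(-57485\right) = \left(15132 - 13977\right) \left(-57485\right) = 1155 \left(-57485\right) = -66395175$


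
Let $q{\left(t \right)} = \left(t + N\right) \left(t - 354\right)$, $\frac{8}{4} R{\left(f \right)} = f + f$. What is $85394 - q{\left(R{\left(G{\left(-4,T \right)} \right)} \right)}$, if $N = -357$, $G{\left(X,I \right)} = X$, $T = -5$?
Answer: $-43844$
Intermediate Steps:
$R{\left(f \right)} = f$ ($R{\left(f \right)} = \frac{f + f}{2} = \frac{2 f}{2} = f$)
$q{\left(t \right)} = \left(-357 + t\right) \left(-354 + t\right)$ ($q{\left(t \right)} = \left(t - 357\right) \left(t - 354\right) = \left(-357 + t\right) \left(-354 + t\right)$)
$85394 - q{\left(R{\left(G{\left(-4,T \right)} \right)} \right)} = 85394 - \left(126378 + \left(-4\right)^{2} - -2844\right) = 85394 - \left(126378 + 16 + 2844\right) = 85394 - 129238 = -43844$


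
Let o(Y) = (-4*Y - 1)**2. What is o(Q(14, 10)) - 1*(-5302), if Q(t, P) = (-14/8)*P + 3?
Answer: 8551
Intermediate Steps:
Q(t, P) = 3 - 7*P/4 (Q(t, P) = (-14*1/8)*P + 3 = -7*P/4 + 3 = 3 - 7*P/4)
o(Y) = (-1 - 4*Y)**2
o(Q(14, 10)) - 1*(-5302) = (1 + 4*(3 - 7/4*10))**2 - 1*(-5302) = (1 + 4*(3 - 35/2))**2 + 5302 = (1 + 4*(-29/2))**2 + 5302 = (1 - 58)**2 + 5302 = (-57)**2 + 5302 = 3249 + 5302 = 8551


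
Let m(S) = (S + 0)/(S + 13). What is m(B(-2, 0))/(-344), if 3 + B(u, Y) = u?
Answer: 5/2752 ≈ 0.0018169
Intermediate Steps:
B(u, Y) = -3 + u
m(S) = S/(13 + S)
m(B(-2, 0))/(-344) = ((-3 - 2)/(13 + (-3 - 2)))/(-344) = -5/(13 - 5)*(-1/344) = -5/8*(-1/344) = 5/2752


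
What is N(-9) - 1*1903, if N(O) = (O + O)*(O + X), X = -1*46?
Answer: -913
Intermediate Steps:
X = -46
N(O) = 2*O*(-46 + O) (N(O) = (O + O)*(O - 46) = (2*O)*(-46 + O) = 2*O*(-46 + O))
N(-9) - 1*1903 = 2*(-9)*(-46 - 9) - 1*1903 = 2*(-9)*(-55) - 1903 = 990 - 1903 = -913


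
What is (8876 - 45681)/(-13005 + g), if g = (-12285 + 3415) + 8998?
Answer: 36805/12877 ≈ 2.8582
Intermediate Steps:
g = 128 (g = -8870 + 8998 = 128)
(8876 - 45681)/(-13005 + g) = (8876 - 45681)/(-13005 + 128) = -36805/(-12877) = -36805*(-1/12877) = 36805/12877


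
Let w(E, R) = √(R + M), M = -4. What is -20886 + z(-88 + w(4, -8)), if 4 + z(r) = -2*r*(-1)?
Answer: -21066 + 4*I*√3 ≈ -21066.0 + 6.9282*I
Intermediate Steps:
w(E, R) = √(-4 + R) (w(E, R) = √(R - 4) = √(-4 + R))
z(r) = -4 + 2*r (z(r) = -4 - 2*r*(-1) = -4 + 2*r)
-20886 + z(-88 + w(4, -8)) = -20886 + (-4 + 2*(-88 + √(-4 - 8))) = -20886 + (-4 + 2*(-88 + √(-12))) = -20886 + (-4 + 2*(-88 + 2*I*√3)) = -20886 + (-4 + (-176 + 4*I*√3)) = -20886 + (-180 + 4*I*√3) = -21066 + 4*I*√3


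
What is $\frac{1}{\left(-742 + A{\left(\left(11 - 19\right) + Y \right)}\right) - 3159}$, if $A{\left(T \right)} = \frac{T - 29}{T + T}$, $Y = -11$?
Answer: $- \frac{19}{74095} \approx -0.00025643$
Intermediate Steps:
$A{\left(T \right)} = \frac{-29 + T}{2 T}$
$\frac{1}{\left(-742 + A{\left(\left(11 - 19\right) + Y \right)}\right) - 3159} = \frac{1}{\left(-742 + \frac{-29 + \left(\left(11 - 19\right) - 11\right)}{2 \left(\left(11 - 19\right) - 11\right)}\right) - 3159} = \frac{1}{\left(-742 + \frac{-29 - 19}{2 \left(-8 - 11\right)}\right) - 3159} = \frac{1}{\left(-742 + \frac{-29 - 19}{2 \left(-19\right)}\right) - 3159} = \frac{1}{\left(-742 + \frac{1}{2} \left(- \frac{1}{19}\right) \left(-48\right)\right) - 3159} = \frac{1}{\left(-742 + \frac{24}{19}\right) - 3159} = \frac{1}{- \frac{14074}{19} - 3159} = \frac{1}{- \frac{74095}{19}} = - \frac{19}{74095}$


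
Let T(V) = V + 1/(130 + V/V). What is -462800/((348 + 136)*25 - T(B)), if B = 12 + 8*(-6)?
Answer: -12125360/317963 ≈ -38.135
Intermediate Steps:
B = -36 (B = 12 - 48 = -36)
T(V) = 1/131 + V (T(V) = V + 1/(130 + 1) = V + 1/131 = 1/131 + V)
-462800/((348 + 136)*25 - T(B)) = -462800/((348 + 136)*25 - (1/131 - 36)) = -462800/(484*25 - 1*(-4715/131)) = -462800/(12100 + 4715/131) = -462800/1589815/131 = -462800*131/1589815 = -12125360/317963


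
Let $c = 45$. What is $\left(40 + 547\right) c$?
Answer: $26415$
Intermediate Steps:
$\left(40 + 547\right) c = \left(40 + 547\right) 45 = 587 \cdot 45 = 26415$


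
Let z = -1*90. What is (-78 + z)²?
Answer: 28224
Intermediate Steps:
z = -90
(-78 + z)² = (-78 - 90)² = (-168)² = 28224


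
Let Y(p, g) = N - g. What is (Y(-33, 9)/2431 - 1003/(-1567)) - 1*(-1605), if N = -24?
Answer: 556039697/346307 ≈ 1605.6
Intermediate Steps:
Y(p, g) = -24 - g
(Y(-33, 9)/2431 - 1003/(-1567)) - 1*(-1605) = ((-24 - 1*9)/2431 - 1003/(-1567)) - 1*(-1605) = ((-24 - 9)*(1/2431) - 1003*(-1/1567)) + 1605 = (-33*1/2431 + 1003/1567) + 1605 = (-3/221 + 1003/1567) + 1605 = 216962/346307 + 1605 = 556039697/346307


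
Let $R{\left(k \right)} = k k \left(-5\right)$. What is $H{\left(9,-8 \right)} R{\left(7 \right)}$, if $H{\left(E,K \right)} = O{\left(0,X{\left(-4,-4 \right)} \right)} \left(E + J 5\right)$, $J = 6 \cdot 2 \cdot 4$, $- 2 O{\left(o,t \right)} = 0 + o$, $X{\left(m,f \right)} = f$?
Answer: $0$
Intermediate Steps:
$R{\left(k \right)} = - 5 k^{2}$ ($R{\left(k \right)} = k^{2} \left(-5\right) = - 5 k^{2}$)
$O{\left(o,t \right)} = - \frac{o}{2}$ ($O{\left(o,t \right)} = - \frac{0 + o}{2} = - \frac{o}{2}$)
$J = 48$ ($J = 12 \cdot 4 = 48$)
$H{\left(E,K \right)} = 0$ ($H{\left(E,K \right)} = \left(- \frac{1}{2}\right) 0 \left(E + 48 \cdot 5\right) = 0 \left(E + 240\right) = 0 \left(240 + E\right) = 0$)
$H{\left(9,-8 \right)} R{\left(7 \right)} = 0 \left(- 5 \cdot 7^{2}\right) = 0 \left(\left(-5\right) 49\right) = 0 \left(-245\right) = 0$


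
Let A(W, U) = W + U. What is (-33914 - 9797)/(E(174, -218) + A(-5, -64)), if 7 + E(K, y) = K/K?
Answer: 43711/75 ≈ 582.81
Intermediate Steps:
A(W, U) = U + W
E(K, y) = -6 (E(K, y) = -7 + K/K = -7 + 1 = -6)
(-33914 - 9797)/(E(174, -218) + A(-5, -64)) = (-33914 - 9797)/(-6 + (-64 - 5)) = -43711/(-6 - 69) = -43711/(-75) = -43711*(-1/75) = 43711/75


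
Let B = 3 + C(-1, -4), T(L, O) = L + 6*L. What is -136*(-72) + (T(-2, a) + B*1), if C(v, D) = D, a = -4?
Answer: 9777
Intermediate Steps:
T(L, O) = 7*L
B = -1 (B = 3 - 4 = -1)
-136*(-72) + (T(-2, a) + B*1) = -136*(-72) + (7*(-2) - 1*1) = 9792 + (-14 - 1) = 9792 - 15 = 9777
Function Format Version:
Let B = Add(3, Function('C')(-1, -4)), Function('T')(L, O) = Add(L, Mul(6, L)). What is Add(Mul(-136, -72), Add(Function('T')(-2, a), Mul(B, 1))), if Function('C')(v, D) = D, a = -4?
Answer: 9777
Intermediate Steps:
Function('T')(L, O) = Mul(7, L)
B = -1 (B = Add(3, -4) = -1)
Add(Mul(-136, -72), Add(Function('T')(-2, a), Mul(B, 1))) = Add(Mul(-136, -72), Add(Mul(7, -2), Mul(-1, 1))) = Add(9792, Add(-14, -1)) = Add(9792, -15) = 9777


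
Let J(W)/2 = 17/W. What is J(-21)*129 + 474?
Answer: 1856/7 ≈ 265.14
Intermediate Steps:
J(W) = 34/W (J(W) = 2*(17/W) = 34/W)
J(-21)*129 + 474 = (34/(-21))*129 + 474 = (34*(-1/21))*129 + 474 = -34/21*129 + 474 = -1462/7 + 474 = 1856/7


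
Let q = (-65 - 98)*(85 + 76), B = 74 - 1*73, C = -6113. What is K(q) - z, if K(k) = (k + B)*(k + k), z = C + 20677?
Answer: 1377323048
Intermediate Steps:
B = 1 (B = 74 - 73 = 1)
z = 14564 (z = -6113 + 20677 = 14564)
q = -26243 (q = -163*161 = -26243)
K(k) = 2*k*(1 + k) (K(k) = (k + 1)*(k + k) = (1 + k)*(2*k) = 2*k*(1 + k))
K(q) - z = 2*(-26243)*(1 - 26243) - 1*14564 = 2*(-26243)*(-26242) - 14564 = 1377337612 - 14564 = 1377323048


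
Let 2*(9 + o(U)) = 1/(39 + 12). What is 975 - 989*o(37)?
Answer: 1006363/102 ≈ 9866.3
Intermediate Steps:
o(U) = -917/102 (o(U) = -9 + 1/(2*(39 + 12)) = -9 + (½)/51 = -9 + (½)*(1/51) = -9 + 1/102 = -917/102)
975 - 989*o(37) = 975 - 989*(-917/102) = 975 + 906913/102 = 1006363/102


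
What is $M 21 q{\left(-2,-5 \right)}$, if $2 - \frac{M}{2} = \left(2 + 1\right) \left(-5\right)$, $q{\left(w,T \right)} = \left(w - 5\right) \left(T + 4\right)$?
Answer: $4998$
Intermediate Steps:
$q{\left(w,T \right)} = \left(-5 + w\right) \left(4 + T\right)$
$M = 34$ ($M = 4 - 2 \left(2 + 1\right) \left(-5\right) = 4 - 2 \cdot 3 \left(-5\right) = 4 - -30 = 4 + 30 = 34$)
$M 21 q{\left(-2,-5 \right)} = 34 \cdot 21 \left(-20 - -25 + 4 \left(-2\right) - -10\right) = 714 \left(-20 + 25 - 8 + 10\right) = 714 \cdot 7 = 4998$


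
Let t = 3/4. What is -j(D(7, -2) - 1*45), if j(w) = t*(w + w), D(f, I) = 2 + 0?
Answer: 129/2 ≈ 64.500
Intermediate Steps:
D(f, I) = 2
t = ¾ (t = 3*(¼) = ¾ ≈ 0.75000)
j(w) = 3*w/2 (j(w) = 3*(w + w)/4 = 3*(2*w)/4 = 3*w/2)
-j(D(7, -2) - 1*45) = -3*(2 - 1*45)/2 = -3*(2 - 45)/2 = -3*(-43)/2 = -1*(-129/2) = 129/2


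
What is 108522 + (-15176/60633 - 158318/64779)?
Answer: 142078724040152/1309248369 ≈ 1.0852e+5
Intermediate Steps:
108522 + (-15176/60633 - 158318/64779) = 108522 - 3527460466/1309248369 = 142078724040152/1309248369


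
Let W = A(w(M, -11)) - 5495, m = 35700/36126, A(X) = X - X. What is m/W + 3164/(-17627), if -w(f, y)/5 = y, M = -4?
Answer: -2993916298/16662750219 ≈ -0.17968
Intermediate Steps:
w(f, y) = -5*y
A(X) = 0
m = 5950/6021 (m = 35700*(1/36126) = 5950/6021 ≈ 0.98821)
W = -5495 (W = 0 - 5495 = -5495)
m/W + 3164/(-17627) = (5950/6021)/(-5495) + 3164/(-17627) = (5950/6021)*(-1/5495) + 3164*(-1/17627) = -170/945297 - 3164/17627 = -2993916298/16662750219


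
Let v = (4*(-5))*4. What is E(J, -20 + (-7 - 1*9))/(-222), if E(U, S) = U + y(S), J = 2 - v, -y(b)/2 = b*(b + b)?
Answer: 2551/111 ≈ 22.982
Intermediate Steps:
v = -80 (v = -20*4 = -80)
y(b) = -4*b**2 (y(b) = -2*b*(b + b) = -2*b*2*b = -4*b**2)
J = 82 (J = 2 - 1*(-80) = 2 + 80 = 82)
E(U, S) = U - 4*S**2
E(J, -20 + (-7 - 1*9))/(-222) = (82 - 4*(-20 + (-7 - 1*9))**2)/(-222) = -(82 - 4*(-20 + (-7 - 9))**2)/222 = -(82 - 4*(-20 - 16)**2)/222 = -(82 - 4*(-36)**2)/222 = -(82 - 4*1296)/222 = -(82 - 5184)/222 = -1/222*(-5102) = 2551/111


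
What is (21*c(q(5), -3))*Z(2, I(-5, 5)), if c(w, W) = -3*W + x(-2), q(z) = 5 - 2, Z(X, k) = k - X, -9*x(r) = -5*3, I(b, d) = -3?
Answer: -1120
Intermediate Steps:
x(r) = 5/3 (x(r) = -(-5)*3/9 = -1/9*(-15) = 5/3)
q(z) = 3
c(w, W) = 5/3 - 3*W (c(w, W) = -3*W + 5/3 = 5/3 - 3*W)
(21*c(q(5), -3))*Z(2, I(-5, 5)) = (21*(5/3 - 3*(-3)))*(-3 - 1*2) = (21*(5/3 + 9))*(-3 - 2) = (21*(32/3))*(-5) = 224*(-5) = -1120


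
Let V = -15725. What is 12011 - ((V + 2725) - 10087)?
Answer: 35098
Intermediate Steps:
12011 - ((V + 2725) - 10087) = 12011 - ((-15725 + 2725) - 10087) = 12011 - (-13000 - 10087) = 12011 - 1*(-23087) = 12011 + 23087 = 35098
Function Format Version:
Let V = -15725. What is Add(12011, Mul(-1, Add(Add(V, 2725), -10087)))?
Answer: 35098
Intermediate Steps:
Add(12011, Mul(-1, Add(Add(V, 2725), -10087))) = Add(12011, Mul(-1, Add(Add(-15725, 2725), -10087))) = Add(12011, Mul(-1, Add(-13000, -10087))) = Add(12011, Mul(-1, -23087)) = Add(12011, 23087) = 35098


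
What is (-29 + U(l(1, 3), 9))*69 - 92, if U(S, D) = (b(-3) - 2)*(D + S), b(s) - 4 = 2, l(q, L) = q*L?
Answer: 1219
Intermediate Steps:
l(q, L) = L*q
b(s) = 6 (b(s) = 4 + 2 = 6)
U(S, D) = 4*D + 4*S (U(S, D) = (6 - 2)*(D + S) = 4*(D + S) = 4*D + 4*S)
(-29 + U(l(1, 3), 9))*69 - 92 = (-29 + (4*9 + 4*(3*1)))*69 - 92 = (-29 + (36 + 4*3))*69 - 92 = (-29 + (36 + 12))*69 - 92 = (-29 + 48)*69 - 92 = 19*69 - 92 = 1311 - 92 = 1219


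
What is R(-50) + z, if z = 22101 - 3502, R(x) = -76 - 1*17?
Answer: 18506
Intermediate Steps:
R(x) = -93 (R(x) = -76 - 17 = -93)
z = 18599
R(-50) + z = -93 + 18599 = 18506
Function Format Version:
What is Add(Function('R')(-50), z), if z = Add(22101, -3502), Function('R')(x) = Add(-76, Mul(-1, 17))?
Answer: 18506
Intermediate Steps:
Function('R')(x) = -93 (Function('R')(x) = Add(-76, -17) = -93)
z = 18599
Add(Function('R')(-50), z) = Add(-93, 18599) = 18506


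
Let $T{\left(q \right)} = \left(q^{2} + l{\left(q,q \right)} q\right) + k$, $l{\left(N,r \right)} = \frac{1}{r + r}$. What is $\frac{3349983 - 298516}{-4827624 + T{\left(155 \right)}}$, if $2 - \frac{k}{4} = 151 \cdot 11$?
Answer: $- \frac{6102934}{9620469} \approx -0.63437$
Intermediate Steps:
$k = -6636$ ($k = 8 - 4 \cdot 151 \cdot 11 = 8 - 6644 = -6636$)
$l{\left(N,r \right)} = \frac{1}{2 r}$
$T{\left(q \right)} = - \frac{13271}{2} + q^{2}$ ($T{\left(q \right)} = \left(q^{2} + \frac{1}{2 q} q\right) - 6636 = \left(q^{2} + \frac{1}{2}\right) - 6636 = \left(\frac{1}{2} + q^{2}\right) - 6636 = - \frac{13271}{2} + q^{2}$)
$\frac{3349983 - 298516}{-4827624 + T{\left(155 \right)}} = \frac{3349983 - 298516}{-4827624 - \left(\frac{13271}{2} - 155^{2}\right)} = \frac{3349983 - 298516}{-4827624 + \left(- \frac{13271}{2} + 24025\right)} = \frac{3051467}{-4827624 + \frac{34779}{2}} = \frac{3051467}{- \frac{9620469}{2}} = 3051467 \left(- \frac{2}{9620469}\right) = - \frac{6102934}{9620469}$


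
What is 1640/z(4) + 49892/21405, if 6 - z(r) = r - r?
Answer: 1966864/7135 ≈ 275.66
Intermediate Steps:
z(r) = 6 (z(r) = 6 - (r - r) = 6 - 1*0 = 6 + 0 = 6)
1640/z(4) + 49892/21405 = 1640/6 + 49892/21405 = 1640*(1/6) + 49892*(1/21405) = 820/3 + 49892/21405 = 1966864/7135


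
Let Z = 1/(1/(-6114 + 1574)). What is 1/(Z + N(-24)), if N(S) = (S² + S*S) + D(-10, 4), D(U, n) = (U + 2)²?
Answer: -1/3324 ≈ -0.00030084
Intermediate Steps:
D(U, n) = (2 + U)²
Z = -4540 (Z = 1/(1/(-4540)) = 1/(-1/4540) = -4540)
N(S) = 64 + 2*S² (N(S) = (S² + S*S) + (2 - 10)² = (S² + S²) + (-8)² = 2*S² + 64 = 64 + 2*S²)
1/(Z + N(-24)) = 1/(-4540 + (64 + 2*(-24)²)) = 1/(-4540 + (64 + 2*576)) = 1/(-4540 + (64 + 1152)) = 1/(-4540 + 1216) = 1/(-3324) = -1/3324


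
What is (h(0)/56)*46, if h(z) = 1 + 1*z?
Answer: 23/28 ≈ 0.82143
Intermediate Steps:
h(z) = 1 + z
(h(0)/56)*46 = ((1 + 0)/56)*46 = (1*(1/56))*46 = (1/56)*46 = 23/28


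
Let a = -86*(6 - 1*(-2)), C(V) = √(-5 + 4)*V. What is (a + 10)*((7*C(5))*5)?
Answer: -118650*I ≈ -1.1865e+5*I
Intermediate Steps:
C(V) = I*V (C(V) = √(-1)*V = I*V)
a = -688 (a = -86*(6 + 2) = -86*8 = -688)
(a + 10)*((7*C(5))*5) = (-688 + 10)*((7*(I*5))*5) = -678*7*(5*I)*5 = -678*35*I*5 = -118650*I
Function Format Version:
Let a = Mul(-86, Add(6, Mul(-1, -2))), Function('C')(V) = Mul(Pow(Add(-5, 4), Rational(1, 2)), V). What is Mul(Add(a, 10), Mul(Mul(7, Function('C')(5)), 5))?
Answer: Mul(-118650, I) ≈ Mul(-1.1865e+5, I)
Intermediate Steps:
Function('C')(V) = Mul(I, V) (Function('C')(V) = Mul(Pow(-1, Rational(1, 2)), V) = Mul(I, V))
a = -688 (a = Mul(-86, Add(6, 2)) = Mul(-86, 8) = -688)
Mul(Add(a, 10), Mul(Mul(7, Function('C')(5)), 5)) = Mul(Add(-688, 10), Mul(Mul(7, Mul(I, 5)), 5)) = Mul(-678, Mul(Mul(7, Mul(5, I)), 5)) = Mul(-678, Mul(Mul(35, I), 5)) = Mul(-678, Mul(175, I)) = Mul(-118650, I)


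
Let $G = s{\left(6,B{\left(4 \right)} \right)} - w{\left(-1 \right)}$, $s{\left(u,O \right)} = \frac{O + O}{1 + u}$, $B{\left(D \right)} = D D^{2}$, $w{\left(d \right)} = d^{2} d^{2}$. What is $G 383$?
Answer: $\frac{46343}{7} \approx 6620.4$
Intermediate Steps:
$w{\left(d \right)} = d^{4}$
$B{\left(D \right)} = D^{3}$
$s{\left(u,O \right)} = \frac{2 O}{1 + u}$
$G = \frac{121}{7}$ ($G = \frac{2 \cdot 4^{3}}{1 + 6} - \left(-1\right)^{4} = 2 \cdot 64 \cdot \frac{1}{7} - 1 = \frac{128}{7} - 1 = \frac{121}{7} \approx 17.286$)
$G 383 = \frac{121}{7} \cdot 383 = \frac{46343}{7}$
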